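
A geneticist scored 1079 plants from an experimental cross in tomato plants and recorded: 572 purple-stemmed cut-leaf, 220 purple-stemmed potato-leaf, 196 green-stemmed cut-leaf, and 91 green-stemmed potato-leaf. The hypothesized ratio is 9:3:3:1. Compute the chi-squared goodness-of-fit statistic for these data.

The 9:3:3:1 ratio has 16 parts, so with N = 1079 the expected counts are:
  purple-stemmed cut-leaf: 1079 × 9/16 = 606.9375
  purple-stemmed potato-leaf: 1079 × 3/16 = 202.3125
  green-stemmed cut-leaf: 1079 × 3/16 = 202.3125
  green-stemmed potato-leaf: 1079 × 1/16 = 67.4375
χ² = Σ (O − E)² / E
  purple-stemmed cut-leaf: (572 − 606.9375)² / 606.9375 = 2.0111
  purple-stemmed potato-leaf: (220 − 202.3125)² / 202.3125 = 1.5464
  green-stemmed cut-leaf: (196 − 202.3125)² / 202.3125 = 0.1970
  green-stemmed potato-leaf: (91 − 67.4375)² / 67.4375 = 8.2327
χ² = 2.0111 + 1.5464 + 0.1970 + 8.2327 = 11.9872 ≈ 11.987

11.987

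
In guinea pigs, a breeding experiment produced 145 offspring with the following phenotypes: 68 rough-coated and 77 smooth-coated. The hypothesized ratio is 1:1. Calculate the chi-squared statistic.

Total ratio parts = 2. Expected numbers out of 145:
  rough-coated: 145 × 1/2 = 72.5
  smooth-coated: 145 × 1/2 = 72.5
χ² = Σ (O − E)² / E
  rough-coated: (68 − 72.5)² / 72.5 = 0.2793
  smooth-coated: (77 − 72.5)² / 72.5 = 0.2793
χ² = 0.2793 + 0.2793 = 0.5586 ≈ 0.559

0.559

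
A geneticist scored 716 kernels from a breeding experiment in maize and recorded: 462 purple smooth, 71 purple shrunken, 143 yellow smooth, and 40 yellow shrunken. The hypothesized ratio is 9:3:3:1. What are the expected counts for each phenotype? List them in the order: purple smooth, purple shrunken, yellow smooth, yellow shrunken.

402.75, 134.25, 134.25, 44.75

Total ratio parts = 16. Expected numbers out of 716:
  purple smooth: 716 × 9/16 = 402.75
  purple shrunken: 716 × 3/16 = 134.25
  yellow smooth: 716 × 3/16 = 134.25
  yellow shrunken: 716 × 1/16 = 44.75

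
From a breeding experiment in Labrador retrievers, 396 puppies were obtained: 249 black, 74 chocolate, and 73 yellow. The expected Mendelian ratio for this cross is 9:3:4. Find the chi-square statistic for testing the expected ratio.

9.923

Under the 9:3:4 hypothesis (Σ ratio = 16, N = 396):
  black: 396 × 9/16 = 222.75
  chocolate: 396 × 3/16 = 74.25
  yellow: 396 × 4/16 = 99
χ² = Σ (O − E)² / E
  black: (249 − 222.75)² / 222.75 = 3.0934
  chocolate: (74 − 74.25)² / 74.25 = 0.0008
  yellow: (73 − 99)² / 99 = 6.8283
χ² = 3.0934 + 0.0008 + 6.8283 = 9.9225 ≈ 9.923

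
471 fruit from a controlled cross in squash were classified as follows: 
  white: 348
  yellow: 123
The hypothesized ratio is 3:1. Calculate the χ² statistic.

Total ratio parts = 4. Expected numbers out of 471:
  white: 471 × 3/4 = 353.25
  yellow: 471 × 1/4 = 117.75
χ² = Σ (O − E)² / E
  white: (348 − 353.25)² / 353.25 = 0.0780
  yellow: (123 − 117.75)² / 117.75 = 0.2341
χ² = 0.0780 + 0.2341 = 0.3121 ≈ 0.312

0.312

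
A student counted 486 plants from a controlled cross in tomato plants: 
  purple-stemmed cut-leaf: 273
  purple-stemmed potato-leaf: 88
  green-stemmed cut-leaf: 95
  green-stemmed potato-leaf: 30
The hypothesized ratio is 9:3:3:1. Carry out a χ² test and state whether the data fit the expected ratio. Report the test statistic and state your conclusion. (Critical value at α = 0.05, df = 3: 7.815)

Under the 9:3:3:1 hypothesis (Σ ratio = 16, N = 486):
  purple-stemmed cut-leaf: 486 × 9/16 = 273.375
  purple-stemmed potato-leaf: 486 × 3/16 = 91.125
  green-stemmed cut-leaf: 486 × 3/16 = 91.125
  green-stemmed potato-leaf: 486 × 1/16 = 30.375
χ² = Σ (O − E)² / E
  purple-stemmed cut-leaf: (273 − 273.375)² / 273.375 = 0.0005
  purple-stemmed potato-leaf: (88 − 91.125)² / 91.125 = 0.1072
  green-stemmed cut-leaf: (95 − 91.125)² / 91.125 = 0.1648
  green-stemmed potato-leaf: (30 − 30.375)² / 30.375 = 0.0046
χ² = 0.0005 + 0.1072 + 0.1648 + 0.0046 = 0.2771 ≈ 0.277
Degrees of freedom = 4 − 1 = 3; critical value at α = 0.05 is 7.815.
Since 0.277 < 7.815, we fail to reject the null hypothesis — the data are consistent with the 9:3:3:1 ratio.

0.277; consistent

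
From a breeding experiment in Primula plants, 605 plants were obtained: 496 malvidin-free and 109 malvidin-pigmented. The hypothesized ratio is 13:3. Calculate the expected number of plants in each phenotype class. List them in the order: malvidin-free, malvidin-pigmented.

491.5625, 113.4375

The 13:3 ratio has 16 parts, so with N = 605 the expected counts are:
  malvidin-free: 605 × 13/16 = 491.5625
  malvidin-pigmented: 605 × 3/16 = 113.4375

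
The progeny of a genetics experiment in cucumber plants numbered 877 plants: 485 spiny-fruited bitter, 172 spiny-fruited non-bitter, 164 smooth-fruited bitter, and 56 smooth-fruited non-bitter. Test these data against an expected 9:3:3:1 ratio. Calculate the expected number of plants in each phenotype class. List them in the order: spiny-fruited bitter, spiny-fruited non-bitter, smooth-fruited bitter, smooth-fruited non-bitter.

493.3125, 164.4375, 164.4375, 54.8125

Expected counts for N = 877 under a 9:3:3:1 ratio (total parts = 16):
  spiny-fruited bitter: 877 × 9/16 = 493.3125
  spiny-fruited non-bitter: 877 × 3/16 = 164.4375
  smooth-fruited bitter: 877 × 3/16 = 164.4375
  smooth-fruited non-bitter: 877 × 1/16 = 54.8125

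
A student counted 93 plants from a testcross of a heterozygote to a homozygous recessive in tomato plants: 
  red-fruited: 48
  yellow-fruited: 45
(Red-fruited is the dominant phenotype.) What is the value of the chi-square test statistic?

A testcross of a heterozygote (Aa × aa) gives a 1:1 phenotypic ratio.
The 1:1 ratio has 2 parts, so with N = 93 the expected counts are:
  red-fruited: 93 × 1/2 = 46.5
  yellow-fruited: 93 × 1/2 = 46.5
χ² = Σ (O − E)² / E
  red-fruited: (48 − 46.5)² / 46.5 = 0.0484
  yellow-fruited: (45 − 46.5)² / 46.5 = 0.0484
χ² = 0.0484 + 0.0484 = 0.0968 ≈ 0.097

0.097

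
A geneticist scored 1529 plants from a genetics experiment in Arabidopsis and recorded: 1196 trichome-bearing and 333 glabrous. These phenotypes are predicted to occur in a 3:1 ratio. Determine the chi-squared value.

8.461

Total ratio parts = 4. Expected numbers out of 1529:
  trichome-bearing: 1529 × 3/4 = 1146.75
  glabrous: 1529 × 1/4 = 382.25
χ² = Σ (O − E)² / E
  trichome-bearing: (1196 − 1146.75)² / 1146.75 = 2.1152
  glabrous: (333 − 382.25)² / 382.25 = 6.3455
χ² = 2.1152 + 6.3455 = 8.4607 ≈ 8.461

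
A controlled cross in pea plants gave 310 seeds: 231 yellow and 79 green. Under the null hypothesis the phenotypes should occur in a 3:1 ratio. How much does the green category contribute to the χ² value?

0.029

The 3:1 ratio has 4 parts, so with N = 310 the expected counts are:
  yellow: 310 × 3/4 = 232.5
  green: 310 × 1/4 = 77.5
Contribution of green: (79 − 77.5)² / 77.5 = 0.0290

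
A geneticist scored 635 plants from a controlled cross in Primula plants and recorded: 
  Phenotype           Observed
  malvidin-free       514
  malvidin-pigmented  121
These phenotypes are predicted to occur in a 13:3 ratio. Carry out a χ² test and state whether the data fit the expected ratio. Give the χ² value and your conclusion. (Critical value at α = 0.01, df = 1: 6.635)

0.039; consistent

Under the 13:3 hypothesis (Σ ratio = 16, N = 635):
  malvidin-free: 635 × 13/16 = 515.9375
  malvidin-pigmented: 635 × 3/16 = 119.0625
χ² = Σ (O − E)² / E
  malvidin-free: (514 − 515.9375)² / 515.9375 = 0.0073
  malvidin-pigmented: (121 − 119.0625)² / 119.0625 = 0.0315
χ² = 0.0073 + 0.0315 = 0.0388 ≈ 0.039
Degrees of freedom = 2 − 1 = 1; critical value at α = 0.01 is 6.635.
Since 0.039 < 6.635, we fail to reject the null hypothesis — the data are consistent with the 13:3 ratio.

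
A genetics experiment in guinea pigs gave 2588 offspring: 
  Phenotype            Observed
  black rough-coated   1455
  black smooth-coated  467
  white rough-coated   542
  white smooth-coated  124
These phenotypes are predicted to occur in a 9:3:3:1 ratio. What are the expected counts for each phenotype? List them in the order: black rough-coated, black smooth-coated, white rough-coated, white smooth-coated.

The 9:3:3:1 ratio has 16 parts, so with N = 2588 the expected counts are:
  black rough-coated: 2588 × 9/16 = 1455.75
  black smooth-coated: 2588 × 3/16 = 485.25
  white rough-coated: 2588 × 3/16 = 485.25
  white smooth-coated: 2588 × 1/16 = 161.75

1455.75, 485.25, 485.25, 161.75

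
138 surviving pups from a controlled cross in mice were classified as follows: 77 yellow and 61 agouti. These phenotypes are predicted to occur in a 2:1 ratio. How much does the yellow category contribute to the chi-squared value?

2.446

Expected counts for N = 138 under a 2:1 ratio (total parts = 3):
  yellow: 138 × 2/3 = 92
  agouti: 138 × 1/3 = 46
Contribution of yellow: (77 − 92)² / 92 = 2.4457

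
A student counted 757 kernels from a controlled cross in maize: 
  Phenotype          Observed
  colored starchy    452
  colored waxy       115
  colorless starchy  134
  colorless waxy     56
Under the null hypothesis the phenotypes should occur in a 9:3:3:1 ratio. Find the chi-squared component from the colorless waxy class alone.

1.595

Total ratio parts = 16. Expected numbers out of 757:
  colored starchy: 757 × 9/16 = 425.8125
  colored waxy: 757 × 3/16 = 141.9375
  colorless starchy: 757 × 3/16 = 141.9375
  colorless waxy: 757 × 1/16 = 47.3125
Contribution of colorless waxy: (56 − 47.3125)² / 47.3125 = 1.5952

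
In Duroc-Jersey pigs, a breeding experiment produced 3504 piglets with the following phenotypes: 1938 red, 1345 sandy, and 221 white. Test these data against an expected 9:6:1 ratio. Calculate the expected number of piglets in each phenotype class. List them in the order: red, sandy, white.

1971, 1314, 219

Total ratio parts = 16. Expected numbers out of 3504:
  red: 3504 × 9/16 = 1971
  sandy: 3504 × 6/16 = 1314
  white: 3504 × 1/16 = 219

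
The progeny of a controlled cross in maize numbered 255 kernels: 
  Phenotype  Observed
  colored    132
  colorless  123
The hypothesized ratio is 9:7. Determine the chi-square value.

The 9:7 ratio has 16 parts, so with N = 255 the expected counts are:
  colored: 255 × 9/16 = 143.4375
  colorless: 255 × 7/16 = 111.5625
χ² = Σ (O − E)² / E
  colored: (132 − 143.4375)² / 143.4375 = 0.9120
  colorless: (123 − 111.5625)² / 111.5625 = 1.1726
χ² = 0.9120 + 1.1726 = 2.0846 ≈ 2.085

2.085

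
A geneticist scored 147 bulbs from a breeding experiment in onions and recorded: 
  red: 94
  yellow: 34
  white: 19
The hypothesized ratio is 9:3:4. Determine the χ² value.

11.624

Under the 9:3:4 hypothesis (Σ ratio = 16, N = 147):
  red: 147 × 9/16 = 82.6875
  yellow: 147 × 3/16 = 27.5625
  white: 147 × 4/16 = 36.75
χ² = Σ (O − E)² / E
  red: (94 − 82.6875)² / 82.6875 = 1.5477
  yellow: (34 − 27.5625)² / 27.5625 = 1.5035
  white: (19 − 36.75)² / 36.75 = 8.5731
χ² = 1.5477 + 1.5035 + 8.5731 = 11.6243 ≈ 11.624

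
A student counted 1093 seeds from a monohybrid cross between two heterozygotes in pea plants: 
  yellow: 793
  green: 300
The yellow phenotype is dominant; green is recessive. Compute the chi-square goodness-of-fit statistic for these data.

3.492

For a monohybrid cross between heterozygotes with complete dominance, the expected phenotypic ratio is 3:1.
Total ratio parts = 4. Expected numbers out of 1093:
  yellow: 1093 × 3/4 = 819.75
  green: 1093 × 1/4 = 273.25
χ² = Σ (O − E)² / E
  yellow: (793 − 819.75)² / 819.75 = 0.8729
  green: (300 − 273.25)² / 273.25 = 2.6187
χ² = 0.8729 + 2.6187 = 3.4916 ≈ 3.492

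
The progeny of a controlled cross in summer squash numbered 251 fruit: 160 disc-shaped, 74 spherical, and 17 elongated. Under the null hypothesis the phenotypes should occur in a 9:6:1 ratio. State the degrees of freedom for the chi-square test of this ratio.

A goodness-of-fit test with 3 phenotype classes has df = 3 − 1 = 2.

2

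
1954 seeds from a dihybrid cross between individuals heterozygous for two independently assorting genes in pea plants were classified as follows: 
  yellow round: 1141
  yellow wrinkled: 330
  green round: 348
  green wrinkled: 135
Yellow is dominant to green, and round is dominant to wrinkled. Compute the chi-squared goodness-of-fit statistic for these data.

7.486

A dihybrid F₂ with independent assortment and complete dominance at both loci gives a 9:3:3:1 phenotypic ratio.
Expected counts for N = 1954 under a 9:3:3:1 ratio (total parts = 16):
  yellow round: 1954 × 9/16 = 1099.125
  yellow wrinkled: 1954 × 3/16 = 366.375
  green round: 1954 × 3/16 = 366.375
  green wrinkled: 1954 × 1/16 = 122.125
χ² = Σ (O − E)² / E
  yellow round: (1141 − 1099.125)² / 1099.125 = 1.5954
  yellow wrinkled: (330 − 366.375)² / 366.375 = 3.6114
  green round: (348 − 366.375)² / 366.375 = 0.9216
  green wrinkled: (135 − 122.125)² / 122.125 = 1.3573
χ² = 1.5954 + 3.6114 + 0.9216 + 1.3573 = 7.4857 ≈ 7.486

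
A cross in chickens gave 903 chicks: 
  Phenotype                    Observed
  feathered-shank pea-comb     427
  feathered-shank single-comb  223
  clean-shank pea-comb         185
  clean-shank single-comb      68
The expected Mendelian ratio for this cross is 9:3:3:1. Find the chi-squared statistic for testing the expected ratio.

33.743

The 9:3:3:1 ratio has 16 parts, so with N = 903 the expected counts are:
  feathered-shank pea-comb: 903 × 9/16 = 507.9375
  feathered-shank single-comb: 903 × 3/16 = 169.3125
  clean-shank pea-comb: 903 × 3/16 = 169.3125
  clean-shank single-comb: 903 × 1/16 = 56.4375
χ² = Σ (O − E)² / E
  feathered-shank pea-comb: (427 − 507.9375)² / 507.9375 = 12.8970
  feathered-shank single-comb: (223 − 169.3125)² / 169.3125 = 17.0238
  clean-shank pea-comb: (185 − 169.3125)² / 169.3125 = 1.4535
  clean-shank single-comb: (68 − 56.4375)² / 56.4375 = 2.3688
χ² = 12.8970 + 17.0238 + 1.4535 + 2.3688 = 33.7431 ≈ 33.743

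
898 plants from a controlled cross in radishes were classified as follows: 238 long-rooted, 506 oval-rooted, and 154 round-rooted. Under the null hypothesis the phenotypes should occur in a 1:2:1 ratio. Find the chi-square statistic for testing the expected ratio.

The 1:2:1 ratio has 4 parts, so with N = 898 the expected counts are:
  long-rooted: 898 × 1/4 = 224.5
  oval-rooted: 898 × 2/4 = 449
  round-rooted: 898 × 1/4 = 224.5
χ² = Σ (O − E)² / E
  long-rooted: (238 − 224.5)² / 224.5 = 0.8118
  oval-rooted: (506 − 449)² / 449 = 7.2361
  round-rooted: (154 − 224.5)² / 224.5 = 22.1392
χ² = 0.8118 + 7.2361 + 22.1392 = 30.1871 ≈ 30.187

30.187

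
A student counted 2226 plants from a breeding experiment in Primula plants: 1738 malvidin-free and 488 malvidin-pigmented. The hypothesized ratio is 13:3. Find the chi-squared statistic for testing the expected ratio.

Total ratio parts = 16. Expected numbers out of 2226:
  malvidin-free: 2226 × 13/16 = 1808.625
  malvidin-pigmented: 2226 × 3/16 = 417.375
χ² = Σ (O − E)² / E
  malvidin-free: (1738 − 1808.625)² / 1808.625 = 2.7578
  malvidin-pigmented: (488 − 417.375)² / 417.375 = 11.9506
χ² = 2.7578 + 11.9506 = 14.7084 ≈ 14.708

14.708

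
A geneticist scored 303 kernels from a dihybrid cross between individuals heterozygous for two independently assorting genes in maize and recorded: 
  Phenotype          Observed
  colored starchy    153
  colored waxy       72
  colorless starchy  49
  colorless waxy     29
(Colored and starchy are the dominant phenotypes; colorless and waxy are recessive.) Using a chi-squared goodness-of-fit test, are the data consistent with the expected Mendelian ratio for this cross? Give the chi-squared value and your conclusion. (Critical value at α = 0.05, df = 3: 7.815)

12.265; not consistent

A dihybrid F₂ with independent assortment and complete dominance at both loci gives a 9:3:3:1 phenotypic ratio.
The 9:3:3:1 ratio has 16 parts, so with N = 303 the expected counts are:
  colored starchy: 303 × 9/16 = 170.4375
  colored waxy: 303 × 3/16 = 56.8125
  colorless starchy: 303 × 3/16 = 56.8125
  colorless waxy: 303 × 1/16 = 18.9375
χ² = Σ (O − E)² / E
  colored starchy: (153 − 170.4375)² / 170.4375 = 1.7840
  colored waxy: (72 − 56.8125)² / 56.8125 = 4.0600
  colorless starchy: (49 − 56.8125)² / 56.8125 = 1.0743
  colorless waxy: (29 − 18.9375)² / 18.9375 = 5.3467
χ² = 1.7840 + 4.0600 + 1.0743 + 5.3467 = 12.265
Degrees of freedom = 4 − 1 = 3; critical value at α = 0.05 is 7.815.
Since 12.265 > 7.815, we reject the null hypothesis — the data do not fit the 9:3:3:1 ratio.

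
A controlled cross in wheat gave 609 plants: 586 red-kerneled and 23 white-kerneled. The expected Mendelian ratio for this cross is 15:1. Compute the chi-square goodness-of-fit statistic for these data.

6.358

The 15:1 ratio has 16 parts, so with N = 609 the expected counts are:
  red-kerneled: 609 × 15/16 = 570.9375
  white-kerneled: 609 × 1/16 = 38.0625
χ² = Σ (O − E)² / E
  red-kerneled: (586 − 570.9375)² / 570.9375 = 0.3974
  white-kerneled: (23 − 38.0625)² / 38.0625 = 5.9607
χ² = 0.3974 + 5.9607 = 6.3581 ≈ 6.358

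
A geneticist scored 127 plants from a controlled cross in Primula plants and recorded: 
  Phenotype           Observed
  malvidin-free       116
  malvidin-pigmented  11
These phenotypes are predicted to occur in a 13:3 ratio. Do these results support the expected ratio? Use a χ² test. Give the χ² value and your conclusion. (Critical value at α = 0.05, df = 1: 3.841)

Expected counts for N = 127 under a 13:3 ratio (total parts = 16):
  malvidin-free: 127 × 13/16 = 103.1875
  malvidin-pigmented: 127 × 3/16 = 23.8125
χ² = Σ (O − E)² / E
  malvidin-free: (116 − 103.1875)² / 103.1875 = 1.5909
  malvidin-pigmented: (11 − 23.8125)² / 23.8125 = 6.8939
χ² = 1.5909 + 6.8939 = 8.4848 ≈ 8.485
Degrees of freedom = 2 − 1 = 1; critical value at α = 0.05 is 3.841.
Since 8.485 > 3.841, we reject the null hypothesis — the data do not fit the 13:3 ratio.

8.485; not consistent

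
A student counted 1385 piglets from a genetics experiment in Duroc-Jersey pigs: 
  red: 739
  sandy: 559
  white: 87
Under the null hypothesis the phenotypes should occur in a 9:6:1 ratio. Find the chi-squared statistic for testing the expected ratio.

Under the 9:6:1 hypothesis (Σ ratio = 16, N = 1385):
  red: 1385 × 9/16 = 779.0625
  sandy: 1385 × 6/16 = 519.375
  white: 1385 × 1/16 = 86.5625
χ² = Σ (O − E)² / E
  red: (739 − 779.0625)² / 779.0625 = 2.0602
  sandy: (559 − 519.375)² / 519.375 = 3.0231
  white: (87 − 86.5625)² / 86.5625 = 0.0022
χ² = 2.0602 + 3.0231 + 0.0022 = 5.0855 ≈ 5.086

5.086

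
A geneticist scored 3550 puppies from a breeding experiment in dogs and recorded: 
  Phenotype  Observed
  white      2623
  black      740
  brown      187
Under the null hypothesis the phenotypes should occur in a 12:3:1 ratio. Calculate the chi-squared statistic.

14.378

The 12:3:1 ratio has 16 parts, so with N = 3550 the expected counts are:
  white: 3550 × 12/16 = 2662.5
  black: 3550 × 3/16 = 665.625
  brown: 3550 × 1/16 = 221.875
χ² = Σ (O − E)² / E
  white: (2623 − 2662.5)² / 2662.5 = 0.5860
  black: (740 − 665.625)² / 665.625 = 8.3104
  brown: (187 − 221.875)² / 221.875 = 5.4818
χ² = 0.5860 + 8.3104 + 5.4818 = 14.3782 ≈ 14.378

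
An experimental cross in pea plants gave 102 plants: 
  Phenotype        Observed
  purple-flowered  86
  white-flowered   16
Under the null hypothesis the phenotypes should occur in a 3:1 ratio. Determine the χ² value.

4.719

Expected counts for N = 102 under a 3:1 ratio (total parts = 4):
  purple-flowered: 102 × 3/4 = 76.5
  white-flowered: 102 × 1/4 = 25.5
χ² = Σ (O − E)² / E
  purple-flowered: (86 − 76.5)² / 76.5 = 1.1797
  white-flowered: (16 − 25.5)² / 25.5 = 3.5392
χ² = 1.1797 + 3.5392 = 4.7189 ≈ 4.719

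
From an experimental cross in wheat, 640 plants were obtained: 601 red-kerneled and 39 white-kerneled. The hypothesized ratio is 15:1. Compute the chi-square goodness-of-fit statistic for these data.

Total ratio parts = 16. Expected numbers out of 640:
  red-kerneled: 640 × 15/16 = 600
  white-kerneled: 640 × 1/16 = 40
χ² = Σ (O − E)² / E
  red-kerneled: (601 − 600)² / 600 = 0.0017
  white-kerneled: (39 − 40)² / 40 = 0.0250
χ² = 0.0017 + 0.0250 = 0.0267 ≈ 0.027

0.027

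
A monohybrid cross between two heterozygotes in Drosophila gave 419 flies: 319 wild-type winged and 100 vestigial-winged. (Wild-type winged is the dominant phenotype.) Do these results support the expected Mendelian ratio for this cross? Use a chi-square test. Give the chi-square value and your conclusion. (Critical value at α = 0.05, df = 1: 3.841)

For a monohybrid cross between heterozygotes with complete dominance, the expected phenotypic ratio is 3:1.
Total ratio parts = 4. Expected numbers out of 419:
  wild-type winged: 419 × 3/4 = 314.25
  vestigial-winged: 419 × 1/4 = 104.75
χ² = Σ (O − E)² / E
  wild-type winged: (319 − 314.25)² / 314.25 = 0.0718
  vestigial-winged: (100 − 104.75)² / 104.75 = 0.2154
χ² = 0.0718 + 0.2154 = 0.2872 ≈ 0.287
Degrees of freedom = 2 − 1 = 1; critical value at α = 0.05 is 3.841.
Since 0.287 < 3.841, we fail to reject the null hypothesis — the data are consistent with the 3:1 ratio.

0.287; consistent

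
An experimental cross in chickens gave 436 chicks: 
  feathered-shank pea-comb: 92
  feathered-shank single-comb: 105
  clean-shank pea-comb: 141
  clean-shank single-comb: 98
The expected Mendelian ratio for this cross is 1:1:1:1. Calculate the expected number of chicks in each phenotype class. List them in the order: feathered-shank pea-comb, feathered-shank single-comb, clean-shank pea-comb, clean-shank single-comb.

109, 109, 109, 109

Total ratio parts = 4. Expected numbers out of 436:
  feathered-shank pea-comb: 436 × 1/4 = 109
  feathered-shank single-comb: 436 × 1/4 = 109
  clean-shank pea-comb: 436 × 1/4 = 109
  clean-shank single-comb: 436 × 1/4 = 109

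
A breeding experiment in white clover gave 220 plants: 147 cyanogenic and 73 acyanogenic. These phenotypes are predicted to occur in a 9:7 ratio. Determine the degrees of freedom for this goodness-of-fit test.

A goodness-of-fit test with 2 phenotype classes has df = 2 − 1 = 1.

1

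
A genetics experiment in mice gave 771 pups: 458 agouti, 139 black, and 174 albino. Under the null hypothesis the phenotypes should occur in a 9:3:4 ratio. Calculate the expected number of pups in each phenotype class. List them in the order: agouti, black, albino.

433.6875, 144.5625, 192.75

The 9:3:4 ratio has 16 parts, so with N = 771 the expected counts are:
  agouti: 771 × 9/16 = 433.6875
  black: 771 × 3/16 = 144.5625
  albino: 771 × 4/16 = 192.75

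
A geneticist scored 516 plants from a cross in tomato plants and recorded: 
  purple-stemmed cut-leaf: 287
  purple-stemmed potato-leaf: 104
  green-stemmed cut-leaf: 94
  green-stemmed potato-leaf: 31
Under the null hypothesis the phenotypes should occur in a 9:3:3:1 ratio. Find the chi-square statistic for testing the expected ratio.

Under the 9:3:3:1 hypothesis (Σ ratio = 16, N = 516):
  purple-stemmed cut-leaf: 516 × 9/16 = 290.25
  purple-stemmed potato-leaf: 516 × 3/16 = 96.75
  green-stemmed cut-leaf: 516 × 3/16 = 96.75
  green-stemmed potato-leaf: 516 × 1/16 = 32.25
χ² = Σ (O − E)² / E
  purple-stemmed cut-leaf: (287 − 290.25)² / 290.25 = 0.0364
  purple-stemmed potato-leaf: (104 − 96.75)² / 96.75 = 0.5433
  green-stemmed cut-leaf: (94 − 96.75)² / 96.75 = 0.0782
  green-stemmed potato-leaf: (31 − 32.25)² / 32.25 = 0.0484
χ² = 0.0364 + 0.5433 + 0.0782 + 0.0484 = 0.7063 ≈ 0.706

0.706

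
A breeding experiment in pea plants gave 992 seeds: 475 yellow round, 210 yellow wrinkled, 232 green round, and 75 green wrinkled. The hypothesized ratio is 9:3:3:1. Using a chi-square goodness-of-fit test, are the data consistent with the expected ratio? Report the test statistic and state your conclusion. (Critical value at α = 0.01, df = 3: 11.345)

29.545; not consistent

Total ratio parts = 16. Expected numbers out of 992:
  yellow round: 992 × 9/16 = 558
  yellow wrinkled: 992 × 3/16 = 186
  green round: 992 × 3/16 = 186
  green wrinkled: 992 × 1/16 = 62
χ² = Σ (O − E)² / E
  yellow round: (475 − 558)² / 558 = 12.3459
  yellow wrinkled: (210 − 186)² / 186 = 3.0968
  green round: (232 − 186)² / 186 = 11.3763
  green wrinkled: (75 − 62)² / 62 = 2.7258
χ² = 12.3459 + 3.0968 + 11.3763 + 2.7258 = 29.5448 ≈ 29.545
Degrees of freedom = 4 − 1 = 3; critical value at α = 0.01 is 11.345.
Since 29.545 > 11.345, we reject the null hypothesis — the data do not fit the 9:3:3:1 ratio.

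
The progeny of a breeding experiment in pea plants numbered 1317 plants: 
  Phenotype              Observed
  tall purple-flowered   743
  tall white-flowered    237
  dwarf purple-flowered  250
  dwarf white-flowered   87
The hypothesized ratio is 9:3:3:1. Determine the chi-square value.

Under the 9:3:3:1 hypothesis (Σ ratio = 16, N = 1317):
  tall purple-flowered: 1317 × 9/16 = 740.8125
  tall white-flowered: 1317 × 3/16 = 246.9375
  dwarf purple-flowered: 1317 × 3/16 = 246.9375
  dwarf white-flowered: 1317 × 1/16 = 82.3125
χ² = Σ (O − E)² / E
  tall purple-flowered: (743 − 740.8125)² / 740.8125 = 0.0065
  tall white-flowered: (237 − 246.9375)² / 246.9375 = 0.3999
  dwarf purple-flowered: (250 − 246.9375)² / 246.9375 = 0.0380
  dwarf white-flowered: (87 − 82.3125)² / 82.3125 = 0.2669
χ² = 0.0065 + 0.3999 + 0.0380 + 0.2669 = 0.7113 ≈ 0.711

0.711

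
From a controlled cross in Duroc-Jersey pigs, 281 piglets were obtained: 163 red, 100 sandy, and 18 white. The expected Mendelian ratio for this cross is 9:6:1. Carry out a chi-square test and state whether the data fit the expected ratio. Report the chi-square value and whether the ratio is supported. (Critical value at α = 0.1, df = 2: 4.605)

Total ratio parts = 16. Expected numbers out of 281:
  red: 281 × 9/16 = 158.0625
  sandy: 281 × 6/16 = 105.375
  white: 281 × 1/16 = 17.5625
χ² = Σ (O − E)² / E
  red: (163 − 158.0625)² / 158.0625 = 0.1542
  sandy: (100 − 105.375)² / 105.375 = 0.2742
  white: (18 − 17.5625)² / 17.5625 = 0.0109
χ² = 0.1542 + 0.2742 + 0.0109 = 0.4393 ≈ 0.439
Degrees of freedom = 3 − 1 = 2; critical value at α = 0.1 is 4.605.
Since 0.439 < 4.605, we fail to reject the null hypothesis — the data are consistent with the 9:6:1 ratio.

0.439; consistent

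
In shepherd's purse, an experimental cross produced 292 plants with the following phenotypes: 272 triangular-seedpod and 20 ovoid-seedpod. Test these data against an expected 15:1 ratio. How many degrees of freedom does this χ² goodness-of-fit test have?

1

A goodness-of-fit test with 2 phenotype classes has df = 2 − 1 = 1.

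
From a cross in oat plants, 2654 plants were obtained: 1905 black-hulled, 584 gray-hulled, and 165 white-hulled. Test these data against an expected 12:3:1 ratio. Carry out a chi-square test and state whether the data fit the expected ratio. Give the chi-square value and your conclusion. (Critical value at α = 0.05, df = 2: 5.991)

18.670; not consistent

Total ratio parts = 16. Expected numbers out of 2654:
  black-hulled: 2654 × 12/16 = 1990.5
  gray-hulled: 2654 × 3/16 = 497.625
  white-hulled: 2654 × 1/16 = 165.875
χ² = Σ (O − E)² / E
  black-hulled: (1905 − 1990.5)² / 1990.5 = 3.6726
  gray-hulled: (584 − 497.625)² / 497.625 = 14.9925
  white-hulled: (165 − 165.875)² / 165.875 = 0.0046
χ² = 3.6726 + 14.9925 + 0.0046 = 18.6697 ≈ 18.670
Degrees of freedom = 3 − 1 = 2; critical value at α = 0.05 is 5.991.
Since 18.670 > 5.991, we reject the null hypothesis — the data do not fit the 12:3:1 ratio.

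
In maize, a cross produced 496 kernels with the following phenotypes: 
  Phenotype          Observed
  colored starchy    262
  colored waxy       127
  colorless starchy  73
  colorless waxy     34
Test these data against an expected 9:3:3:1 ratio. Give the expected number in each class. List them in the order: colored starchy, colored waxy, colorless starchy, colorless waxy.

Under the 9:3:3:1 hypothesis (Σ ratio = 16, N = 496):
  colored starchy: 496 × 9/16 = 279
  colored waxy: 496 × 3/16 = 93
  colorless starchy: 496 × 3/16 = 93
  colorless waxy: 496 × 1/16 = 31

279, 93, 93, 31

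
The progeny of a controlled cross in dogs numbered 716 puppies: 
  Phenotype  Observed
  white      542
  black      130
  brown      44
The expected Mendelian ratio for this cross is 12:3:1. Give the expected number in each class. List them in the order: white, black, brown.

Expected counts for N = 716 under a 12:3:1 ratio (total parts = 16):
  white: 716 × 12/16 = 537
  black: 716 × 3/16 = 134.25
  brown: 716 × 1/16 = 44.75

537, 134.25, 44.75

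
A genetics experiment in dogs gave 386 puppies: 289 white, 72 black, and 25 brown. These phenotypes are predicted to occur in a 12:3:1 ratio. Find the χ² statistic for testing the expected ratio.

Total ratio parts = 16. Expected numbers out of 386:
  white: 386 × 12/16 = 289.5
  black: 386 × 3/16 = 72.375
  brown: 386 × 1/16 = 24.125
χ² = Σ (O − E)² / E
  white: (289 − 289.5)² / 289.5 = 0.0009
  black: (72 − 72.375)² / 72.375 = 0.0019
  brown: (25 − 24.125)² / 24.125 = 0.0317
χ² = 0.0009 + 0.0019 + 0.0317 = 0.0345 ≈ 0.035

0.035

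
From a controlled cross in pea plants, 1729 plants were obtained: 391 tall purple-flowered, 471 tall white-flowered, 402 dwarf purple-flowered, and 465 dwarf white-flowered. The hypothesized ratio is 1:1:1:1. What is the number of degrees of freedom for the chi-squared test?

A goodness-of-fit test with 4 phenotype classes has df = 4 − 1 = 3.

3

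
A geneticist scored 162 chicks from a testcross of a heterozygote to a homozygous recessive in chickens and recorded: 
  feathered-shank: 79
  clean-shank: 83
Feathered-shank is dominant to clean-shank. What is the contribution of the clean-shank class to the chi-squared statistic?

A testcross of a heterozygote (Aa × aa) gives a 1:1 phenotypic ratio.
The 1:1 ratio has 2 parts, so with N = 162 the expected counts are:
  feathered-shank: 162 × 1/2 = 81
  clean-shank: 162 × 1/2 = 81
Contribution of clean-shank: (83 − 81)² / 81 = 0.0494

0.049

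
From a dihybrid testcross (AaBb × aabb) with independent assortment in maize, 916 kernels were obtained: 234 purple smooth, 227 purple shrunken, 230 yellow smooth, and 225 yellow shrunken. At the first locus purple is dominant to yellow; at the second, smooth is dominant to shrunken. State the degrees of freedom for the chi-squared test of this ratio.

3

A dihybrid testcross with independent assortment gives a 1:1:1:1 ratio.
A goodness-of-fit test with 4 phenotype classes has df = 4 − 1 = 3.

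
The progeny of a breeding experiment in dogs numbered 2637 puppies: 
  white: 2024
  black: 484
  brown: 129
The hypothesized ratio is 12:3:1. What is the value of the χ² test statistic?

Expected counts for N = 2637 under a 12:3:1 ratio (total parts = 16):
  white: 2637 × 12/16 = 1977.75
  black: 2637 × 3/16 = 494.4375
  brown: 2637 × 1/16 = 164.8125
χ² = Σ (O − E)² / E
  white: (2024 − 1977.75)² / 1977.75 = 1.0816
  black: (484 − 494.4375)² / 494.4375 = 0.2203
  brown: (129 − 164.8125)² / 164.8125 = 7.7818
χ² = 1.0816 + 0.2203 + 7.7818 = 9.0837 ≈ 9.084

9.084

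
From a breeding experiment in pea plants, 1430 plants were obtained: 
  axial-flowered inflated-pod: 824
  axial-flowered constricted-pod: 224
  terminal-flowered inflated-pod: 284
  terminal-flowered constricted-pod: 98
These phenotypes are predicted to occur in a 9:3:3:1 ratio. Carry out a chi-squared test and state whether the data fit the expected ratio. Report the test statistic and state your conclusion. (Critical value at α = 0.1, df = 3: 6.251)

Under the 9:3:3:1 hypothesis (Σ ratio = 16, N = 1430):
  axial-flowered inflated-pod: 1430 × 9/16 = 804.375
  axial-flowered constricted-pod: 1430 × 3/16 = 268.125
  terminal-flowered inflated-pod: 1430 × 3/16 = 268.125
  terminal-flowered constricted-pod: 1430 × 1/16 = 89.375
χ² = Σ (O − E)² / E
  axial-flowered inflated-pod: (824 − 804.375)² / 804.375 = 0.4788
  axial-flowered constricted-pod: (224 − 268.125)² / 268.125 = 7.2616
  terminal-flowered inflated-pod: (284 − 268.125)² / 268.125 = 0.9399
  terminal-flowered constricted-pod: (98 − 89.375)² / 89.375 = 0.8323
χ² = 0.4788 + 7.2616 + 0.9399 + 0.8323 = 9.5126 ≈ 9.513
Degrees of freedom = 4 − 1 = 3; critical value at α = 0.1 is 6.251.
Since 9.513 > 6.251, we reject the null hypothesis — the data do not fit the 9:3:3:1 ratio.

9.513; not consistent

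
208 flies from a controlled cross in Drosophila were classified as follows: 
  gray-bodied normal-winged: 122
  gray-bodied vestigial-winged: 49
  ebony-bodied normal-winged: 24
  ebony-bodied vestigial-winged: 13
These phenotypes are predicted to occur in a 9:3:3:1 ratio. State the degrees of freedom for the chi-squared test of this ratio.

3

A goodness-of-fit test with 4 phenotype classes has df = 4 − 1 = 3.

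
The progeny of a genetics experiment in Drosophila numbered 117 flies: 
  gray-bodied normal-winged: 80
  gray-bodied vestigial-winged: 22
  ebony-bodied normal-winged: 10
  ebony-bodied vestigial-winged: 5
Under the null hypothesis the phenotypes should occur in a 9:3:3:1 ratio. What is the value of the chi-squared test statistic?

10.286

The 9:3:3:1 ratio has 16 parts, so with N = 117 the expected counts are:
  gray-bodied normal-winged: 117 × 9/16 = 65.8125
  gray-bodied vestigial-winged: 117 × 3/16 = 21.9375
  ebony-bodied normal-winged: 117 × 3/16 = 21.9375
  ebony-bodied vestigial-winged: 117 × 1/16 = 7.3125
χ² = Σ (O − E)² / E
  gray-bodied normal-winged: (80 − 65.8125)² / 65.8125 = 3.0585
  gray-bodied vestigial-winged: (22 − 21.9375)² / 21.9375 = 0.0002
  ebony-bodied normal-winged: (10 − 21.9375)² / 21.9375 = 6.4959
  ebony-bodied vestigial-winged: (5 − 7.3125)² / 7.3125 = 0.7313
χ² = 3.0585 + 0.0002 + 6.4959 + 0.7313 = 10.2859 ≈ 10.286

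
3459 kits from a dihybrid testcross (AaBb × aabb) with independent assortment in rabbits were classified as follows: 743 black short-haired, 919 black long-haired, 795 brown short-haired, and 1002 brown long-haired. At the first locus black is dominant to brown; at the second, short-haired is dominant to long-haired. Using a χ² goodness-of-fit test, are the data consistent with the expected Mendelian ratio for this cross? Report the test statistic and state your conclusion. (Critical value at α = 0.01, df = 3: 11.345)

A dihybrid testcross with independent assortment gives a 1:1:1:1 ratio.
Expected counts for N = 3459 under a 1:1:1:1 ratio (total parts = 4):
  black short-haired: 3459 × 1/4 = 864.75
  black long-haired: 3459 × 1/4 = 864.75
  brown short-haired: 3459 × 1/4 = 864.75
  brown long-haired: 3459 × 1/4 = 864.75
χ² = Σ (O − E)² / E
  black short-haired: (743 − 864.75)² / 864.75 = 17.1414
  black long-haired: (919 − 864.75)² / 864.75 = 3.4034
  brown short-haired: (795 − 864.75)² / 864.75 = 5.6260
  brown long-haired: (1002 − 864.75)² / 864.75 = 21.7838
χ² = 17.1414 + 3.4034 + 5.6260 + 21.7838 = 47.9546 ≈ 47.955
Degrees of freedom = 4 − 1 = 3; critical value at α = 0.01 is 11.345.
Since 47.955 > 11.345, we reject the null hypothesis — the data do not fit the 1:1:1:1 ratio.

47.955; not consistent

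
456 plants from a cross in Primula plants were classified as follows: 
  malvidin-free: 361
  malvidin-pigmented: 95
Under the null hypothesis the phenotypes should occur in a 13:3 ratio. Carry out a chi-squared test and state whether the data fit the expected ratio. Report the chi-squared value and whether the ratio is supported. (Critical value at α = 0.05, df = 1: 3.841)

Under the 13:3 hypothesis (Σ ratio = 16, N = 456):
  malvidin-free: 456 × 13/16 = 370.5
  malvidin-pigmented: 456 × 3/16 = 85.5
χ² = Σ (O − E)² / E
  malvidin-free: (361 − 370.5)² / 370.5 = 0.2436
  malvidin-pigmented: (95 − 85.5)² / 85.5 = 1.0556
χ² = 0.2436 + 1.0556 = 1.2992 ≈ 1.299
Degrees of freedom = 2 − 1 = 1; critical value at α = 0.05 is 3.841.
Since 1.299 < 3.841, we fail to reject the null hypothesis — the data are consistent with the 13:3 ratio.

1.299; consistent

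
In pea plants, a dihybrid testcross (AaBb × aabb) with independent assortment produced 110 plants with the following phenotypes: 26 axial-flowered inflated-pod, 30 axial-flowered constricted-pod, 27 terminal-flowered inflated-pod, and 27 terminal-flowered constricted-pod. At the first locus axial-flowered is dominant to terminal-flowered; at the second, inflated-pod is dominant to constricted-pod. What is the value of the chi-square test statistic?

A dihybrid testcross with independent assortment gives a 1:1:1:1 ratio.
Under the 1:1:1:1 hypothesis (Σ ratio = 4, N = 110):
  axial-flowered inflated-pod: 110 × 1/4 = 27.5
  axial-flowered constricted-pod: 110 × 1/4 = 27.5
  terminal-flowered inflated-pod: 110 × 1/4 = 27.5
  terminal-flowered constricted-pod: 110 × 1/4 = 27.5
χ² = Σ (O − E)² / E
  axial-flowered inflated-pod: (26 − 27.5)² / 27.5 = 0.0818
  axial-flowered constricted-pod: (30 − 27.5)² / 27.5 = 0.2273
  terminal-flowered inflated-pod: (27 − 27.5)² / 27.5 = 0.0091
  terminal-flowered constricted-pod: (27 − 27.5)² / 27.5 = 0.0091
χ² = 0.0818 + 0.2273 + 0.0091 + 0.0091 = 0.3273 ≈ 0.327

0.327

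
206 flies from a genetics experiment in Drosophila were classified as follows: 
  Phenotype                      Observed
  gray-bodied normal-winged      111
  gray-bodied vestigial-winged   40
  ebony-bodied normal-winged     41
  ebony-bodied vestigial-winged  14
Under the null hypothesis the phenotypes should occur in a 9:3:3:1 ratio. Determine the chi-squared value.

0.498

Under the 9:3:3:1 hypothesis (Σ ratio = 16, N = 206):
  gray-bodied normal-winged: 206 × 9/16 = 115.875
  gray-bodied vestigial-winged: 206 × 3/16 = 38.625
  ebony-bodied normal-winged: 206 × 3/16 = 38.625
  ebony-bodied vestigial-winged: 206 × 1/16 = 12.875
χ² = Σ (O − E)² / E
  gray-bodied normal-winged: (111 − 115.875)² / 115.875 = 0.2051
  gray-bodied vestigial-winged: (40 − 38.625)² / 38.625 = 0.0489
  ebony-bodied normal-winged: (41 − 38.625)² / 38.625 = 0.1460
  ebony-bodied vestigial-winged: (14 − 12.875)² / 12.875 = 0.0983
χ² = 0.2051 + 0.0489 + 0.1460 + 0.0983 = 0.4983 ≈ 0.498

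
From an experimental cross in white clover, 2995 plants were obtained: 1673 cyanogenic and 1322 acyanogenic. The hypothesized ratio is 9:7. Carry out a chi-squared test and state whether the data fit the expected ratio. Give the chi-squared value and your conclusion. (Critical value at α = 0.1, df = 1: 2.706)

The 9:7 ratio has 16 parts, so with N = 2995 the expected counts are:
  cyanogenic: 2995 × 9/16 = 1684.6875
  acyanogenic: 2995 × 7/16 = 1310.3125
χ² = Σ (O − E)² / E
  cyanogenic: (1673 − 1684.6875)² / 1684.6875 = 0.0811
  acyanogenic: (1322 − 1310.3125)² / 1310.3125 = 0.1042
χ² = 0.0811 + 0.1042 = 0.1853 ≈ 0.185
Degrees of freedom = 2 − 1 = 1; critical value at α = 0.1 is 2.706.
Since 0.185 < 2.706, we fail to reject the null hypothesis — the data are consistent with the 9:7 ratio.

0.185; consistent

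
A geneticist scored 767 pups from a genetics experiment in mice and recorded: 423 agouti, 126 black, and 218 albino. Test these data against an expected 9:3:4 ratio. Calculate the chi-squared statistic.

Under the 9:3:4 hypothesis (Σ ratio = 16, N = 767):
  agouti: 767 × 9/16 = 431.4375
  black: 767 × 3/16 = 143.8125
  albino: 767 × 4/16 = 191.75
χ² = Σ (O − E)² / E
  agouti: (423 − 431.4375)² / 431.4375 = 0.1650
  black: (126 − 143.8125)² / 143.8125 = 2.2062
  albino: (218 − 191.75)² / 191.75 = 3.5935
χ² = 0.1650 + 2.2062 + 3.5935 = 5.9647 ≈ 5.965

5.965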